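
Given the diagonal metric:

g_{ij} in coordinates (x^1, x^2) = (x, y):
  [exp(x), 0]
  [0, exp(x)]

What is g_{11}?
With x^1 = x, x^2 = y, g_{11} = g_{xx} is the row-1, column-1 entry of the matrix.
g_{11} = exp(x)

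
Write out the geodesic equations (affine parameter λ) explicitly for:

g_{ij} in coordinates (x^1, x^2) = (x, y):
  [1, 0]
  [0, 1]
Geodesic equation: d^2x^k/dλ^2 + Γ^k_{ij} (dx^i/dλ)(dx^j/dλ) = 0.
All Christoffel symbols vanish, so the geodesics are straight lines:
d^2x/dλ^2 = 0
d^2y/dλ^2 = 0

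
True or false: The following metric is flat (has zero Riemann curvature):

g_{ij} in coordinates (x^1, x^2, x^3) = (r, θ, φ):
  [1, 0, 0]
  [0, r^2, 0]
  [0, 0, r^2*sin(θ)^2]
Non-zero Christoffel symbols:
Γ^r_{θ θ} = -r
Γ^r_{φ φ} = -r*sin(θ)^2
Γ^θ_{r θ} = 1/r
Γ^θ_{φ φ} = -sin(2*θ)/2
Γ^φ_{r φ} = 1/r
Γ^φ_{θ φ} = 1/tan(θ)
Ricci tensor: R_{rr} = 0, R_{rθ} = 0, R_{rφ} = 0, R_{θθ} = 0, R_{θφ} = 0, R_{φφ} = 0
All R_{ij} vanish; in 3 dimensions the Riemann tensor is fully determined by the Ricci tensor, so R^i_{jkl} = 0: the metric is flat (curvilinear coordinates on flat space).
True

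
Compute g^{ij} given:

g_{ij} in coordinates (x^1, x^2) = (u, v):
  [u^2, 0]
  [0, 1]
The metric is diagonal, so g^{ij} is diagonal with entries 1/g_{ii}: diag(1/(u^2), 1).
g^{ij}:
  [1/u^2, 0]
  [0, 1]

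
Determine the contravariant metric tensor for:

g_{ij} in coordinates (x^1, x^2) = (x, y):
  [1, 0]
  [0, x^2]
The metric is diagonal, so g^{ij} is diagonal with entries 1/g_{ii}: diag(1, 1/(x^2)).
g^{ij}:
  [1, 0]
  [0, 1/x^2]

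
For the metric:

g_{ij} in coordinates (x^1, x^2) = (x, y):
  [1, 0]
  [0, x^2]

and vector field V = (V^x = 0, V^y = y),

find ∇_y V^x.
Non-zero Christoffel symbols:
Γ^x_{y y} = -x
Γ^y_{x y} = 1/x
∇_y V^x = ∂_y V^x + Γ^x_{y j} V^j
  = (0) + (0)(0) + (-x)(y)
  = -x*y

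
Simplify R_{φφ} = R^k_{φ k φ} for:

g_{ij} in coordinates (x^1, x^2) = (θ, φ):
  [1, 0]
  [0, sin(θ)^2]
Non-zero Christoffel symbols (Γ^k_{ij} = Γ^k_{ji}):
Γ^θ_{φ φ} = -sin(2*θ)/2
Γ^φ_{θ φ} = 1/tan(θ)
R^θ_{φ θ φ} = ∂_θ Γ^θ_{φ φ} - ∂_φ Γ^θ_{φ θ} + Γ^θ_{θ m} Γ^m_{φ φ} - Γ^θ_{φ m} Γ^m_{φ θ}
  = (-cos(2*θ)) - (0) + (0) - (-cos(θ)^2) = sin(θ)^2
R^φ_{φ φ φ} = 0 (a repeated index in an antisymmetric pair)
R_{φφ} = R^θ_{φ θ φ} + R^φ_{φ φ φ} = (sin(θ)^2) + (0) = sin(θ)^2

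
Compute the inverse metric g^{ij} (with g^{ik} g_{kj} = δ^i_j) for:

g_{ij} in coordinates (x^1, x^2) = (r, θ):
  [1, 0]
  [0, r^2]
The metric is diagonal, so g^{ij} is diagonal with entries 1/g_{ii}: diag(1, 1/(r^2)).
g^{ij}:
  [1, 0]
  [0, 1/r^2]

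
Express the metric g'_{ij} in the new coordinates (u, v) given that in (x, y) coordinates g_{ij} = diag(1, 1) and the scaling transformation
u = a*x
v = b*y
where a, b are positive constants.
Invert the transformation: x = u/a, y = v/b
g'_{ij} = (∂x^k/∂x'^i)(∂x^l/∂x'^j) g_{kl}; with g_{kl} = δ_{kl} this is Σ_k (∂x^k/∂x'^i)(∂x^k/∂x'^j).
Jacobian: ∂x/∂u = 1/a, ∂x/∂v = 0, ∂y/∂u = 0, ∂y/∂v = 1/b
g'_{uu} = (1/a)(1/a) + (0)(0) = 1/a^2
g'_{uv} = (1/a)(0) + (0)(1/b) = 0
g'_{vv} = (0)(0) + (1/b)(1/b) = 1/b^2
g'_{ij} = diag(1/a^2, 1/b^2)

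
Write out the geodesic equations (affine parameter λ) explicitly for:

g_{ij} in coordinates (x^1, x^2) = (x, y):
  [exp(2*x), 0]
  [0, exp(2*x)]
Geodesic equation: d^2x^k/dλ^2 + Γ^k_{ij} (dx^i/dλ)(dx^j/dλ) = 0.
Non-zero Christoffel symbols:
Γ^x_{x x} = 1
Γ^x_{y y} = -1
Γ^y_{x y} = 1
Substituting (the symmetric pair Γ^k_{ij}, Γ^k_{ji} combines into a factor 2):
d^2x/dλ^2 + (dx/dλ)^2 - (dy/dλ)^2 = 0
d^2y/dλ^2 + 2 (dx/dλ)(dy/dλ) = 0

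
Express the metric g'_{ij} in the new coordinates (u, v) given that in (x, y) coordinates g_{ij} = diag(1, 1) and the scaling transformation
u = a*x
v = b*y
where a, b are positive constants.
Invert the transformation: x = u/a, y = v/b
g'_{ij} = (∂x^k/∂x'^i)(∂x^l/∂x'^j) g_{kl}; with g_{kl} = δ_{kl} this is Σ_k (∂x^k/∂x'^i)(∂x^k/∂x'^j).
Jacobian: ∂x/∂u = 1/a, ∂x/∂v = 0, ∂y/∂u = 0, ∂y/∂v = 1/b
g'_{uu} = (1/a)(1/a) + (0)(0) = 1/a^2
g'_{uv} = (1/a)(0) + (0)(1/b) = 0
g'_{vv} = (0)(0) + (1/b)(1/b) = 1/b^2
g'_{ij} = diag(1/a^2, 1/b^2)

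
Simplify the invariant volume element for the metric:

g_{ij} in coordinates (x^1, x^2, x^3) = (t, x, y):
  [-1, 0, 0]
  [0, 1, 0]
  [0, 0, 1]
det(g) = -1
√|det(g)| = 1
Volume element: dV = 1 dt dx dy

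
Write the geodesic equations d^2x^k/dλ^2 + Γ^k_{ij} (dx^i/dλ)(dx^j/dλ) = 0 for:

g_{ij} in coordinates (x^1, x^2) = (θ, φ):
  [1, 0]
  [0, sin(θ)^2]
Geodesic equation: d^2x^k/dλ^2 + Γ^k_{ij} (dx^i/dλ)(dx^j/dλ) = 0.
Non-zero Christoffel symbols:
Γ^θ_{φ φ} = -sin(2*θ)/2
Γ^φ_{θ φ} = 1/tan(θ)
Substituting (the symmetric pair Γ^k_{ij}, Γ^k_{ji} combines into a factor 2):
d^2θ/dλ^2 - (sin(2*θ)/2) (dφ/dλ)^2 = 0
d^2φ/dλ^2 + (2/tan(θ)) (dθ/dλ)(dφ/dλ) = 0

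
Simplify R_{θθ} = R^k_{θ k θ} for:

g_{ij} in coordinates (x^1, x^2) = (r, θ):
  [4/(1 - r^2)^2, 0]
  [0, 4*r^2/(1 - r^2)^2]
Non-zero Christoffel symbols (Γ^k_{ij} = Γ^k_{ji}):
Γ^r_{r r} = 2*r/(1 - r^2)
Γ^r_{θ θ} = (r^3 + r)/(r^2 - 1)
Γ^θ_{r θ} = (-r^2 - 1)/(r^3 - r)
R^r_{θ r θ} = ∂_r Γ^r_{θ θ} - ∂_θ Γ^r_{θ r} + Γ^r_{r m} Γ^m_{θ θ} - Γ^r_{θ m} Γ^m_{θ r}
  = ((r^4 - 4*r^2 - 1)/(r^2 - 1)^2) - (0) + (-2*r^2*(r^2 + 1)/(r^2 - 1)^2) - (-(r^2 + 1)^2/(r^2 - 1)^2) = -4*r^2/(r^2 - 1)^2
R^θ_{θ θ θ} = 0 (a repeated index in an antisymmetric pair)
R_{θθ} = R^r_{θ r θ} + R^θ_{θ θ θ} = (-4*r^2/(r^2 - 1)^2) + (0) = -4*r^2/(r^2 - 1)^2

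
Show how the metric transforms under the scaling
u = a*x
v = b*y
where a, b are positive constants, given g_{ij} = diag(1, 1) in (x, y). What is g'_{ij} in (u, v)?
Invert the transformation: x = u/a, y = v/b
g'_{ij} = (∂x^k/∂x'^i)(∂x^l/∂x'^j) g_{kl}; with g_{kl} = δ_{kl} this is Σ_k (∂x^k/∂x'^i)(∂x^k/∂x'^j).
Jacobian: ∂x/∂u = 1/a, ∂x/∂v = 0, ∂y/∂u = 0, ∂y/∂v = 1/b
g'_{uu} = (1/a)(1/a) + (0)(0) = 1/a^2
g'_{uv} = (1/a)(0) + (0)(1/b) = 0
g'_{vv} = (0)(0) + (1/b)(1/b) = 1/b^2
g'_{ij} = diag(1/a^2, 1/b^2)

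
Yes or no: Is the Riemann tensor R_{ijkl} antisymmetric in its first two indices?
R_{ijkl} = -R_{jikl} (follows from metric compatibility).
Yes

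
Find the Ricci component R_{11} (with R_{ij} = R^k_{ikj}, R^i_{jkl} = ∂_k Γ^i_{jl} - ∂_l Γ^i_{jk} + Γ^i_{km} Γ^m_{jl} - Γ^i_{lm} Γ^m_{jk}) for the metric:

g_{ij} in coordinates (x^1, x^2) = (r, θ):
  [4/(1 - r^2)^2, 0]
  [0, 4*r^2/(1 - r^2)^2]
Non-zero Christoffel symbols (Γ^k_{ij} = Γ^k_{ji}):
Γ^r_{r r} = 2*r/(1 - r^2)
Γ^r_{θ θ} = (r^3 + r)/(r^2 - 1)
Γ^θ_{r θ} = (-r^2 - 1)/(r^3 - r)
R^r_{r r r} = 0 (a repeated index in an antisymmetric pair)
R^θ_{r θ r} = ∂_θ Γ^θ_{r r} - ∂_r Γ^θ_{r θ} + Γ^θ_{θ m} Γ^m_{r r} - Γ^θ_{r m} Γ^m_{r θ}
  = (0) - ((r^4 + 4*r^2 - 1)/(r^3 - r)^2) + (2*(r^2 + 1)/(r^2 - 1)^2) - ((r^2 + 1)^2/(r^3 - r)^2) = -4/(r^2 - 1)^2
R_{rr} = R^r_{r r r} + R^θ_{r θ r} = (0) + (-4/(r^2 - 1)^2) = -4/(r^2 - 1)^2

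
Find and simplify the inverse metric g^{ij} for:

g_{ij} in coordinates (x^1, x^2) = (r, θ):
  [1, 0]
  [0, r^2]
The metric is diagonal, so g^{ij} is diagonal with entries 1/g_{ii}: diag(1, 1/(r^2)).
g^{ij}:
  [1, 0]
  [0, 1/r^2]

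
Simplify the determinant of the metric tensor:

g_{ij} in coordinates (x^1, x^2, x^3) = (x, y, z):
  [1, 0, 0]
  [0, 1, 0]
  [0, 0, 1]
Diagonal metric: det(g) = g_{11}·g_{22}·g_{33}
= (1)·(1)·(1)
det(g) = 1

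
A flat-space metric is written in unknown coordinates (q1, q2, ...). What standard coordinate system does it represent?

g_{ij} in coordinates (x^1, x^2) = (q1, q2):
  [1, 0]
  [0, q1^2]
The line element ds^2 = dq1^2 + q1^2 dq2^2 is dr^2 + r^2 dθ^2 with q1 = r, q2 = θ.
polar coordinates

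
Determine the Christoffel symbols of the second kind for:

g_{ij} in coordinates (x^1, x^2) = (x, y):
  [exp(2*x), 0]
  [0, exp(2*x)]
Using Γ^k_{ij} = (1/2) g^{km} (∂_i g_{mj} + ∂_j g_{mi} - ∂_m g_{ij}); the metric is diagonal, so only the m = k term contributes.
Non-zero symbols (using the symmetry Γ^k_{ij} = Γ^k_{ji}):
Γ^x_{x x} = (1/2) g^{xx} (∂_x g_{xx} + ∂_x g_{xx} - ∂_x g_{xx}) = (1/2)(exp(-2*x))((2*exp(2*x)) + (2*exp(2*x)) - (2*exp(2*x))) = 1
Γ^x_{y y} = (1/2) g^{xx} (∂_y g_{xy} + ∂_y g_{xy} - ∂_x g_{yy}) = (1/2)(exp(-2*x))((0) + (0) - (2*exp(2*x))) = -1
Γ^y_{x y} = (1/2) g^{yy} (∂_x g_{yy} + ∂_y g_{yx} - ∂_y g_{xy}) = (1/2)(exp(-2*x))((2*exp(2*x)) + (0) - (0)) = 1
All other Christoffel symbols are zero.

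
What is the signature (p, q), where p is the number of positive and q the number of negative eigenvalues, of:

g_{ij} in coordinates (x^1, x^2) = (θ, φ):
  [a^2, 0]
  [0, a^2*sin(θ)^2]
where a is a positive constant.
The metric is diagonal, so its eigenvalues are the diagonal entries: a^2, a^2*sin(θ)^2 (at a generic point, where coordinate-dependent entries are positive).
2 positive, 0 negative.
(2, 0) - Riemannian (positive definite)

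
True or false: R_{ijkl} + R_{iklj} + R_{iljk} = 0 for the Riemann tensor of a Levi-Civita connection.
This is the first (algebraic) Bianchi identity.
True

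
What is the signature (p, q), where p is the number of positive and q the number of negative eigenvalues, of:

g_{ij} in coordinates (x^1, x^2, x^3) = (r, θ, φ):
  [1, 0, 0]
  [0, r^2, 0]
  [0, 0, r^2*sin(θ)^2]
The metric is diagonal, so its eigenvalues are the diagonal entries: 1, r^2, r^2*sin(θ)^2 (at a generic point, where coordinate-dependent entries are positive).
3 positive, 0 negative.
(3, 0) - Riemannian (positive definite)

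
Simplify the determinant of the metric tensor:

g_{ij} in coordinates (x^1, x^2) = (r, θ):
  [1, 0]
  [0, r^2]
For a 2×2 metric: det(g) = g_{11}·g_{22} - g_{12}·g_{21}
= (1)·(r^2) - (0)·(0)
= r^2 - 0
det(g) = r^2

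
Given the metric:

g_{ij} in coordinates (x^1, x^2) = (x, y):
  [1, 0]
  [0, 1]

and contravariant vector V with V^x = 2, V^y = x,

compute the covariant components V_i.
V_i = g_{ij} V^j:
V_x = (1)(2) + (0)(x) = 2
V_y = (0)(2) + (1)(x) = x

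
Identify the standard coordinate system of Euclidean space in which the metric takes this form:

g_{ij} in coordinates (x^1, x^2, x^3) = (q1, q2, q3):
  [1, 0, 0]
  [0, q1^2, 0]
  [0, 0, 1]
The line element ds^2 = dq1^2 + q1^2 dq2^2 + dq3^2 is dr^2 + r^2 dθ^2 + dz^2 with q1 = r, q2 = θ, q3 = z.
cylindrical coordinates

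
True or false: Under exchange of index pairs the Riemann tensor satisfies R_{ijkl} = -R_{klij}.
The pair-exchange symmetry has a plus sign: R_{ijkl} = +R_{klij}.
False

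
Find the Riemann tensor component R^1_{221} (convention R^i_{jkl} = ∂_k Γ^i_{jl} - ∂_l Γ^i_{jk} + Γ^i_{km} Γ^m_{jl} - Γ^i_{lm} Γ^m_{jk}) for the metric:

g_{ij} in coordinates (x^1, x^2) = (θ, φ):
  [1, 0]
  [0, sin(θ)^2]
Non-zero Christoffel symbols (Γ^k_{ij} = Γ^k_{ji}):
Γ^θ_{φ φ} = -sin(2*θ)/2
Γ^φ_{θ φ} = 1/tan(θ)
R^θ_{φ φ θ} = ∂_φ Γ^θ_{φ θ} - ∂_θ Γ^θ_{φ φ} + Γ^θ_{φ m} Γ^m_{φ θ} - Γ^θ_{θ m} Γ^m_{φ φ}
  = (0) - (-cos(2*θ)) + (-cos(θ)^2) - (0) = -sin(θ)^2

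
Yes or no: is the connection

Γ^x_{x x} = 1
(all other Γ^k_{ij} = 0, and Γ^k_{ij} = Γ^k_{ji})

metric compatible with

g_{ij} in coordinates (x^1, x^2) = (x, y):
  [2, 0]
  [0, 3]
Using ∇_k g_{ij} = ∂_k g_{ij} - Γ^m_{ki} g_{mj} - Γ^m_{kj} g_{im}:
∇_x g_{xx} = (0) - (2) - (2) = -4 ≠ 0
So the connection is not metric compatible (it is not the Levi-Civita connection).
No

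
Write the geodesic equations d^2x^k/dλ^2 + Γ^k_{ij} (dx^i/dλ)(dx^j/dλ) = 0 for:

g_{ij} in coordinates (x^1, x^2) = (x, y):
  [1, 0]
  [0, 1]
Geodesic equation: d^2x^k/dλ^2 + Γ^k_{ij} (dx^i/dλ)(dx^j/dλ) = 0.
All Christoffel symbols vanish, so the geodesics are straight lines:
d^2x/dλ^2 = 0
d^2y/dλ^2 = 0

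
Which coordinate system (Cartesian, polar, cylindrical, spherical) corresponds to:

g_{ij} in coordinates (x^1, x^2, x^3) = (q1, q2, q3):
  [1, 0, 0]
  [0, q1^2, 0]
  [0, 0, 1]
The line element ds^2 = dq1^2 + q1^2 dq2^2 + dq3^2 is dr^2 + r^2 dθ^2 + dz^2 with q1 = r, q2 = θ, q3 = z.
cylindrical coordinates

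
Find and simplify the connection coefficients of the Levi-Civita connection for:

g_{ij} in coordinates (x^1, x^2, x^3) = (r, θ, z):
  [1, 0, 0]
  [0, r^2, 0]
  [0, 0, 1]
Using Γ^k_{ij} = (1/2) g^{km} (∂_i g_{mj} + ∂_j g_{mi} - ∂_m g_{ij}); the metric is diagonal, so only the m = k term contributes.
Non-zero symbols (using the symmetry Γ^k_{ij} = Γ^k_{ji}):
Γ^r_{θ θ} = (1/2) g^{rr} (∂_θ g_{rθ} + ∂_θ g_{rθ} - ∂_r g_{θθ}) = (1/2)(1)((0) + (0) - (2*r)) = -r
Γ^θ_{r θ} = (1/2) g^{θθ} (∂_r g_{θθ} + ∂_θ g_{θr} - ∂_θ g_{rθ}) = (1/2)(1/r^2)((2*r) + (0) - (0)) = 1/r
All other Christoffel symbols are zero.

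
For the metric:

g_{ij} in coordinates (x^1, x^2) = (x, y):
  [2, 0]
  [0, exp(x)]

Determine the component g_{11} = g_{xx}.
With x^1 = x, x^2 = y, g_{11} = g_{xx} is the row-1, column-1 entry of the matrix.
g_{11} = 2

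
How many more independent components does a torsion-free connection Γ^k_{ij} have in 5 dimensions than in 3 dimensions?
Independent components in n dimensions: n × n(n+1)/2 = n^2(n+1)/2.
5D: 5 × 15 = 75
3D: 3 × 6 = 18
Difference = 75 - 18 = 57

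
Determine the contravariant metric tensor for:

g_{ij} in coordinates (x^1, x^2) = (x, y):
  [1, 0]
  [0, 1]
The metric is diagonal, so g^{ij} is diagonal with entries 1/g_{ii}: diag(1, 1).
g^{ij}:
  [1, 0]
  [0, 1]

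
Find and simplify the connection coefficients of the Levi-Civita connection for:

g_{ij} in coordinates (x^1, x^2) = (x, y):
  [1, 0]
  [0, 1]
Using Γ^k_{ij} = (1/2) g^{km} (∂_i g_{mj} + ∂_j g_{mi} - ∂_m g_{ij}); the metric is diagonal, so only the m = k term contributes.
Every metric component is constant, so all ∂_m g_{ij} = 0 and every Christoffel symbol vanishes.
All Christoffel symbols are zero.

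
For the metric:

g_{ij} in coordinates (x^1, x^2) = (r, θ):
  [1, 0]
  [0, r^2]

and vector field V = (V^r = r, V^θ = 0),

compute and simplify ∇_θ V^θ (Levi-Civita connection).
Non-zero Christoffel symbols:
Γ^r_{θ θ} = -r
Γ^θ_{r θ} = 1/r
∇_θ V^θ = ∂_θ V^θ + Γ^θ_{θ j} V^j
  = (0) + (1/r)(r) + (0)(0)
  = 1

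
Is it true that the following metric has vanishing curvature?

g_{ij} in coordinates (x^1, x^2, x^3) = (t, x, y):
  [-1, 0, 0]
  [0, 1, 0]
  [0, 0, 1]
All metric components are constant, so every Christoffel symbol vanishes and R^i_{jkl} = 0.
Yes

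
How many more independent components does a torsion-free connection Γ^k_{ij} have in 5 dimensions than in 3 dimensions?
Independent components in n dimensions: n × n(n+1)/2 = n^2(n+1)/2.
5D: 5 × 15 = 75
3D: 3 × 6 = 18
Difference = 75 - 18 = 57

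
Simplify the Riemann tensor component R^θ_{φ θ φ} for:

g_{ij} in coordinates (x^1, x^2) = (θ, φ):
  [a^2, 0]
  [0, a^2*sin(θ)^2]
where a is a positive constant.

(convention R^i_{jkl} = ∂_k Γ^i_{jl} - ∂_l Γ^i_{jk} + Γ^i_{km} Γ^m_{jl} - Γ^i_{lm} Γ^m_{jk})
Non-zero Christoffel symbols (Γ^k_{ij} = Γ^k_{ji}):
Γ^θ_{φ φ} = -sin(2*θ)/2
Γ^φ_{θ φ} = 1/tan(θ)
R^θ_{φ θ φ} = ∂_θ Γ^θ_{φ φ} - ∂_φ Γ^θ_{φ θ} + Γ^θ_{θ m} Γ^m_{φ φ} - Γ^θ_{φ m} Γ^m_{φ θ}
  = (-cos(2*θ)) - (0) + (0) - (-cos(θ)^2) = sin(θ)^2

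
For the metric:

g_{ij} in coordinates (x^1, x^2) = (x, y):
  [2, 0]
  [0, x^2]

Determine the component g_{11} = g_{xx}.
With x^1 = x, x^2 = y, g_{11} = g_{xx} is the row-1, column-1 entry of the matrix.
g_{11} = 2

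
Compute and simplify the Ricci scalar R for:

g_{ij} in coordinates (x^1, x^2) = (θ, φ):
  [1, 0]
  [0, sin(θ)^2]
Non-zero Christoffel symbols (Γ^k_{ij} = Γ^k_{ji}):
Γ^θ_{φ φ} = -sin(2*θ)/2
Γ^φ_{θ φ} = 1/tan(θ)
Ricci tensor (R_{ij} = R^k_{ikj}): R_{θθ} = 1, R_{θφ} = 0, R_{φφ} = sin(θ)^2
Inverse metric: g^{θθ} = 1, g^{φφ} = 1/sin(θ)^2
R = g^{ij} R_{ij} = (1)(1) + (1/sin(θ)^2)(sin(θ)^2) = 2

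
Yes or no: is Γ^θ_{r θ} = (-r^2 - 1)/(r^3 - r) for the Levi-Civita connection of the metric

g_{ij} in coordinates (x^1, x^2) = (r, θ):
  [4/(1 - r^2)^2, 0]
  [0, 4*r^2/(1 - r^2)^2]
Γ^θ_{r θ} = (1/2) g^{θθ} (∂_r g_{θθ} + ∂_θ g_{θr} - ∂_θ g_{rθ}) = (1/2)((1 - r^2)^2/(4*r^2))((-8*(r^3 + r)/(r^2 - 1)^3) + (0) - (0)) = (-r^2 - 1)/(r^3 - r)
This equals the proposed value (-r^2 - 1)/(r^3 - r).
Yes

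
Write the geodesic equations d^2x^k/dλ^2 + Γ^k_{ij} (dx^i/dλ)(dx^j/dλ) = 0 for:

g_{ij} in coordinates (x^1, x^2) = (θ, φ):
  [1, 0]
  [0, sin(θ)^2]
Geodesic equation: d^2x^k/dλ^2 + Γ^k_{ij} (dx^i/dλ)(dx^j/dλ) = 0.
Non-zero Christoffel symbols:
Γ^θ_{φ φ} = -sin(2*θ)/2
Γ^φ_{θ φ} = 1/tan(θ)
Substituting (the symmetric pair Γ^k_{ij}, Γ^k_{ji} combines into a factor 2):
d^2θ/dλ^2 - (sin(2*θ)/2) (dφ/dλ)^2 = 0
d^2φ/dλ^2 + (2/tan(θ)) (dθ/dλ)(dφ/dλ) = 0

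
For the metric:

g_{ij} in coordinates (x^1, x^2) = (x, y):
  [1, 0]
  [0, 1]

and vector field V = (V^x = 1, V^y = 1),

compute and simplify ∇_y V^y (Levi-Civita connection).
All Christoffel symbols are zero.
∇_y V^y = ∂_y V^y + Γ^y_{y j} V^j
  = (0) + (0)(1) + (0)(1)
  = 0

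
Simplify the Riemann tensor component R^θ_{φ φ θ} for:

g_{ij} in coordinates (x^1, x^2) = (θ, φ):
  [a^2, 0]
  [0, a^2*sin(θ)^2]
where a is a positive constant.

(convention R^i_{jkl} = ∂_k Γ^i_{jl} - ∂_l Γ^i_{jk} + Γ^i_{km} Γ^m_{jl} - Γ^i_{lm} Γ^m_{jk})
Non-zero Christoffel symbols (Γ^k_{ij} = Γ^k_{ji}):
Γ^θ_{φ φ} = -sin(2*θ)/2
Γ^φ_{θ φ} = 1/tan(θ)
R^θ_{φ φ θ} = ∂_φ Γ^θ_{φ θ} - ∂_θ Γ^θ_{φ φ} + Γ^θ_{φ m} Γ^m_{φ θ} - Γ^θ_{θ m} Γ^m_{φ φ}
  = (0) - (-cos(2*θ)) + (-cos(θ)^2) - (0) = -sin(θ)^2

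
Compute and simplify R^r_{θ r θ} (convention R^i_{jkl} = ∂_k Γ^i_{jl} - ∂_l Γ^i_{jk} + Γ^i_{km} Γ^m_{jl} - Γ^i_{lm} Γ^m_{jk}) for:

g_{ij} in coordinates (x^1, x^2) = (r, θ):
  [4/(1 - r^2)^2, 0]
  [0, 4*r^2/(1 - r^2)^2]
Non-zero Christoffel symbols (Γ^k_{ij} = Γ^k_{ji}):
Γ^r_{r r} = 2*r/(1 - r^2)
Γ^r_{θ θ} = (r^3 + r)/(r^2 - 1)
Γ^θ_{r θ} = (-r^2 - 1)/(r^3 - r)
R^r_{θ r θ} = ∂_r Γ^r_{θ θ} - ∂_θ Γ^r_{θ r} + Γ^r_{r m} Γ^m_{θ θ} - Γ^r_{θ m} Γ^m_{θ r}
  = ((r^4 - 4*r^2 - 1)/(r^2 - 1)^2) - (0) + (-2*r^2*(r^2 + 1)/(r^2 - 1)^2) - (-(r^2 + 1)^2/(r^2 - 1)^2) = -4*r^2/(r^2 - 1)^2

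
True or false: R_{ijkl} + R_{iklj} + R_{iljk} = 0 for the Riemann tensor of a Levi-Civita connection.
This is the first (algebraic) Bianchi identity.
True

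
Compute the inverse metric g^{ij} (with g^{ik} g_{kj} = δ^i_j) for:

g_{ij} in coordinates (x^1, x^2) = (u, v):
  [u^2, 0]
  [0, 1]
The metric is diagonal, so g^{ij} is diagonal with entries 1/g_{ii}: diag(1/(u^2), 1).
g^{ij}:
  [1/u^2, 0]
  [0, 1]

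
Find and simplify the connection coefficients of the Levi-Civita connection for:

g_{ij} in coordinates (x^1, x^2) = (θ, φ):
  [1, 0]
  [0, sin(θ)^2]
Using Γ^k_{ij} = (1/2) g^{km} (∂_i g_{mj} + ∂_j g_{mi} - ∂_m g_{ij}); the metric is diagonal, so only the m = k term contributes.
Non-zero symbols (using the symmetry Γ^k_{ij} = Γ^k_{ji}):
Γ^θ_{φ φ} = (1/2) g^{θθ} (∂_φ g_{θφ} + ∂_φ g_{θφ} - ∂_θ g_{φφ}) = (1/2)(1)((0) + (0) - (sin(2*θ))) = -sin(2*θ)/2
Γ^φ_{θ φ} = (1/2) g^{φφ} (∂_θ g_{φφ} + ∂_φ g_{φθ} - ∂_φ g_{θφ}) = (1/2)(1/sin(θ)^2)((sin(2*θ)) + (0) - (0)) = 1/tan(θ)
All other Christoffel symbols are zero.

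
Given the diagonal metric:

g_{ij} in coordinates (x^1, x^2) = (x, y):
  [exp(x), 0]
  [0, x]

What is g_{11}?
With x^1 = x, x^2 = y, g_{11} = g_{xx} is the row-1, column-1 entry of the matrix.
g_{11} = exp(x)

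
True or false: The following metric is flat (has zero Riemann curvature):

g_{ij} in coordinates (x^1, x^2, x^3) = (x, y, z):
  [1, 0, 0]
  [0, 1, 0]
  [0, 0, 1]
All metric components are constant, so every Christoffel symbol vanishes and R^i_{jkl} = 0.
True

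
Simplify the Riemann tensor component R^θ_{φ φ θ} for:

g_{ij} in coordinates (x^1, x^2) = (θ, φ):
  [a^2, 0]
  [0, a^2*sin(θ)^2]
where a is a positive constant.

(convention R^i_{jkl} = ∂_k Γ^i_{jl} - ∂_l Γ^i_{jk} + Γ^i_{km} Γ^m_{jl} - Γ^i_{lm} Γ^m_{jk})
Non-zero Christoffel symbols (Γ^k_{ij} = Γ^k_{ji}):
Γ^θ_{φ φ} = -sin(2*θ)/2
Γ^φ_{θ φ} = 1/tan(θ)
R^θ_{φ φ θ} = ∂_φ Γ^θ_{φ θ} - ∂_θ Γ^θ_{φ φ} + Γ^θ_{φ m} Γ^m_{φ θ} - Γ^θ_{θ m} Γ^m_{φ φ}
  = (0) - (-cos(2*θ)) + (-cos(θ)^2) - (0) = -sin(θ)^2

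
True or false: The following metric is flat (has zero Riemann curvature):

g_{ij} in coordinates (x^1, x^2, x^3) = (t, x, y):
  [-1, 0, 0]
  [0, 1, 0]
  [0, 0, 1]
All metric components are constant, so every Christoffel symbol vanishes and R^i_{jkl} = 0.
True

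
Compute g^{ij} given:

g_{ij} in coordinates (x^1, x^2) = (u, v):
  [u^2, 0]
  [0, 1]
The metric is diagonal, so g^{ij} is diagonal with entries 1/g_{ii}: diag(1/(u^2), 1).
g^{ij}:
  [1/u^2, 0]
  [0, 1]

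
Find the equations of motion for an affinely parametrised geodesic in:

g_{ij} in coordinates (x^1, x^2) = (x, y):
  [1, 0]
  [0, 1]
Geodesic equation: d^2x^k/dλ^2 + Γ^k_{ij} (dx^i/dλ)(dx^j/dλ) = 0.
All Christoffel symbols vanish, so the geodesics are straight lines:
d^2x/dλ^2 = 0
d^2y/dλ^2 = 0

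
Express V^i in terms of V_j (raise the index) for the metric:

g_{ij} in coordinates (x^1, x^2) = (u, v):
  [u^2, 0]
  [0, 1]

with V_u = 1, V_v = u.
Inverse metric (diagonal): g^{uu} = 1/u^2, g^{vv} = 1
V^i = g^{ij} V_j:
V^u = (1/u^2)(1) + (0)(u) = 1/u^2
V^v = (0)(1) + (1)(u) = u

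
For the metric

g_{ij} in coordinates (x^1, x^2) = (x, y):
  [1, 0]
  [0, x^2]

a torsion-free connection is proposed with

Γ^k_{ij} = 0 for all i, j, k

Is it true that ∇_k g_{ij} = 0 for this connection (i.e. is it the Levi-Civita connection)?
Using ∇_k g_{ij} = ∂_k g_{ij} - Γ^m_{ki} g_{mj} - Γ^m_{kj} g_{im}:
∇_x g_{yy} = (2*x) - (0) - (0) = 2*x ≠ 0
So the connection is not metric compatible (it is not the Levi-Civita connection).
No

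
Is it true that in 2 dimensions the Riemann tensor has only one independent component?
The number of independent components is n^2(n^2-1)/12 = 4·3/12 = 1 for n = 2 (e.g. R_{1212}).
Yes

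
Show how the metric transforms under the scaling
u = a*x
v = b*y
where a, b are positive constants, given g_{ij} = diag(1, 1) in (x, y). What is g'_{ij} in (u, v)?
Invert the transformation: x = u/a, y = v/b
g'_{ij} = (∂x^k/∂x'^i)(∂x^l/∂x'^j) g_{kl}; with g_{kl} = δ_{kl} this is Σ_k (∂x^k/∂x'^i)(∂x^k/∂x'^j).
Jacobian: ∂x/∂u = 1/a, ∂x/∂v = 0, ∂y/∂u = 0, ∂y/∂v = 1/b
g'_{uu} = (1/a)(1/a) + (0)(0) = 1/a^2
g'_{uv} = (1/a)(0) + (0)(1/b) = 0
g'_{vv} = (0)(0) + (1/b)(1/b) = 1/b^2
g'_{ij} = diag(1/a^2, 1/b^2)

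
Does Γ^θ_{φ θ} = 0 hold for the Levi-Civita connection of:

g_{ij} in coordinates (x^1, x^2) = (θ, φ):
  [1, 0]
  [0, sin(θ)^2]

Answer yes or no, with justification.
Γ^θ_{φ θ} = (1/2) g^{θθ} (∂_φ g_{θθ} + ∂_θ g_{θφ} - ∂_θ g_{φθ}) = (1/2)(1)((0) + (0) - (0)) = 0
This equals the proposed value 0.
Yes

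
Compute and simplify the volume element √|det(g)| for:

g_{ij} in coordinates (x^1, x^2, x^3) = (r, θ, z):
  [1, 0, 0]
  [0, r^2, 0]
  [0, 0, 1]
det(g) = r^2
√|det(g)| = r
Volume element: dV = r dr dθ dz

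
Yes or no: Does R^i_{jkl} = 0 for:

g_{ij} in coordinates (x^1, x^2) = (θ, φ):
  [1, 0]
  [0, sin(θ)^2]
Non-zero Christoffel symbols:
Γ^θ_{φ φ} = -sin(2*θ)/2
Γ^φ_{θ φ} = 1/tan(θ)
Ricci tensor: R_{θθ} = 1, R_{θφ} = 0, R_{φφ} = sin(θ)^2
The Ricci tensor is non-zero, so the Riemann tensor is non-zero: not flat.
No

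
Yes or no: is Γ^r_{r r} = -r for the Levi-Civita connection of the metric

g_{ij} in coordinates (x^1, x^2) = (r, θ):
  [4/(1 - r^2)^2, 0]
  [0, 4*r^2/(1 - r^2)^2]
Γ^r_{r r} = (1/2) g^{rr} (∂_r g_{rr} + ∂_r g_{rr} - ∂_r g_{rr}) = (1/2)((1 - r^2)^2/4)((16*r/(1 - r^2)^3) + (16*r/(1 - r^2)^3) - (16*r/(1 - r^2)^3)) = 2*r/(1 - r^2)
This differs from the proposed value -r.
No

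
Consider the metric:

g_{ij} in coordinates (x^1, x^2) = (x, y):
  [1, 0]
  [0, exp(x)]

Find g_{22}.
With x^1 = x, x^2 = y, g_{22} = g_{yy} is the row-2, column-2 entry of the matrix.
g_{22} = exp(x)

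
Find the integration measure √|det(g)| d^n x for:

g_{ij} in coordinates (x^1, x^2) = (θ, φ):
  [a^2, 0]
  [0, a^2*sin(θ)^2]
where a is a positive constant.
det(g) = a^4*sin(θ)^2
√|det(g)| = a^2*sin(θ) (taking 0 < θ < π so that |sin(θ)| = sin(θ))
Volume element: dV = a^2*sin(θ) dθ dφ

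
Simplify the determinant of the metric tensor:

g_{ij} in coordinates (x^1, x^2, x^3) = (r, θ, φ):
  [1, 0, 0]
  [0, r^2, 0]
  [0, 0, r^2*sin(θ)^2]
Diagonal metric: det(g) = g_{11}·g_{22}·g_{33}
= (1)·(r^2)·(r^2*sin(θ)^2)
det(g) = r^4*sin(θ)^2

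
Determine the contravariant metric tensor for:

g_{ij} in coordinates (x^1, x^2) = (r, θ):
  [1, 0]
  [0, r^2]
The metric is diagonal, so g^{ij} is diagonal with entries 1/g_{ii}: diag(1, 1/(r^2)).
g^{ij}:
  [1, 0]
  [0, 1/r^2]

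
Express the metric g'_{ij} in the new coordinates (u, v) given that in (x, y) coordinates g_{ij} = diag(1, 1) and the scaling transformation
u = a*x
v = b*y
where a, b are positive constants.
Invert the transformation: x = u/a, y = v/b
g'_{ij} = (∂x^k/∂x'^i)(∂x^l/∂x'^j) g_{kl}; with g_{kl} = δ_{kl} this is Σ_k (∂x^k/∂x'^i)(∂x^k/∂x'^j).
Jacobian: ∂x/∂u = 1/a, ∂x/∂v = 0, ∂y/∂u = 0, ∂y/∂v = 1/b
g'_{uu} = (1/a)(1/a) + (0)(0) = 1/a^2
g'_{uv} = (1/a)(0) + (0)(1/b) = 0
g'_{vv} = (0)(0) + (1/b)(1/b) = 1/b^2
g'_{ij} = diag(1/a^2, 1/b^2)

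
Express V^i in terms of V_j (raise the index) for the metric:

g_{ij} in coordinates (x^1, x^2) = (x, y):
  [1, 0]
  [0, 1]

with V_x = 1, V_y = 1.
Inverse metric (diagonal): g^{xx} = 1, g^{yy} = 1
V^i = g^{ij} V_j:
V^x = (1)(1) + (0)(1) = 1
V^y = (0)(1) + (1)(1) = 1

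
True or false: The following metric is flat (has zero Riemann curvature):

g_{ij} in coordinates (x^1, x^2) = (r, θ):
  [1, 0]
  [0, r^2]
Non-zero Christoffel symbols:
Γ^r_{θ θ} = -r
Γ^θ_{r θ} = 1/r
Ricci tensor: R_{rr} = 0, R_{rθ} = 0, R_{θθ} = 0
All R_{ij} vanish; in 2 dimensions the Riemann tensor is fully determined by the Ricci tensor, so R^i_{jkl} = 0: the metric is flat (curvilinear coordinates on flat space).
True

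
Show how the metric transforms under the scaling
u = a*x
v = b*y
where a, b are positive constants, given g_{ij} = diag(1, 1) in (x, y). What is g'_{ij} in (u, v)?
Invert the transformation: x = u/a, y = v/b
g'_{ij} = (∂x^k/∂x'^i)(∂x^l/∂x'^j) g_{kl}; with g_{kl} = δ_{kl} this is Σ_k (∂x^k/∂x'^i)(∂x^k/∂x'^j).
Jacobian: ∂x/∂u = 1/a, ∂x/∂v = 0, ∂y/∂u = 0, ∂y/∂v = 1/b
g'_{uu} = (1/a)(1/a) + (0)(0) = 1/a^2
g'_{uv} = (1/a)(0) + (0)(1/b) = 0
g'_{vv} = (0)(0) + (1/b)(1/b) = 1/b^2
g'_{ij} = diag(1/a^2, 1/b^2)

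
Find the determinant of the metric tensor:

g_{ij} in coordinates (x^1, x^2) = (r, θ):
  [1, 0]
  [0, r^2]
For a 2×2 metric: det(g) = g_{11}·g_{22} - g_{12}·g_{21}
= (1)·(r^2) - (0)·(0)
= r^2 - 0
det(g) = r^2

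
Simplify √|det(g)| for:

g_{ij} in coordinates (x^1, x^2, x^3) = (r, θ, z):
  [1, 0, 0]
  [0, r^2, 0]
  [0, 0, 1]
det(g) = r^2
√|det(g)| = r
Volume element: dV = r dr dθ dz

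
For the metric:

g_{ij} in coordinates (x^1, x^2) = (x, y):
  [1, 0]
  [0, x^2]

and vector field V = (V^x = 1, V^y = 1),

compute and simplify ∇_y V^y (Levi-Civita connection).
Non-zero Christoffel symbols:
Γ^x_{y y} = -x
Γ^y_{x y} = 1/x
∇_y V^y = ∂_y V^y + Γ^y_{y j} V^j
  = (0) + (1/x)(1) + (0)(1)
  = 1/x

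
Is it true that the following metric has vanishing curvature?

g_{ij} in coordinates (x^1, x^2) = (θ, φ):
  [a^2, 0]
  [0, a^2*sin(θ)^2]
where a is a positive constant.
Non-zero Christoffel symbols:
Γ^θ_{φ φ} = -sin(2*θ)/2
Γ^φ_{θ φ} = 1/tan(θ)
Ricci tensor: R_{θθ} = 1, R_{θφ} = 0, R_{φφ} = sin(θ)^2
The Ricci tensor is non-zero, so the Riemann tensor is non-zero: not flat.
No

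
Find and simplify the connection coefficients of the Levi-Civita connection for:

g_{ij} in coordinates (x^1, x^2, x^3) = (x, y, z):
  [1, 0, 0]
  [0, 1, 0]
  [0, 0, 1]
Using Γ^k_{ij} = (1/2) g^{km} (∂_i g_{mj} + ∂_j g_{mi} - ∂_m g_{ij}); the metric is diagonal, so only the m = k term contributes.
Every metric component is constant, so all ∂_m g_{ij} = 0 and every Christoffel symbol vanishes.
All Christoffel symbols are zero.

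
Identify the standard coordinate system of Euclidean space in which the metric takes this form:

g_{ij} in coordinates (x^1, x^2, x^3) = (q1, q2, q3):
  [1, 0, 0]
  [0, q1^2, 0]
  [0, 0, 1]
The line element ds^2 = dq1^2 + q1^2 dq2^2 + dq3^2 is dr^2 + r^2 dθ^2 + dz^2 with q1 = r, q2 = θ, q3 = z.
cylindrical coordinates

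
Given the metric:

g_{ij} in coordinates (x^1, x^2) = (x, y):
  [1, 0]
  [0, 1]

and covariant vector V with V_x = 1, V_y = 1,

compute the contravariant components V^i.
Inverse metric (diagonal): g^{xx} = 1, g^{yy} = 1
V^i = g^{ij} V_j:
V^x = (1)(1) + (0)(1) = 1
V^y = (0)(1) + (1)(1) = 1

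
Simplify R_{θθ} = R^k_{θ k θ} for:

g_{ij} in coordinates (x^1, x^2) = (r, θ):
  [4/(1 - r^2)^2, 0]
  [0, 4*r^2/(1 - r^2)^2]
Non-zero Christoffel symbols (Γ^k_{ij} = Γ^k_{ji}):
Γ^r_{r r} = 2*r/(1 - r^2)
Γ^r_{θ θ} = (r^3 + r)/(r^2 - 1)
Γ^θ_{r θ} = (-r^2 - 1)/(r^3 - r)
R^r_{θ r θ} = ∂_r Γ^r_{θ θ} - ∂_θ Γ^r_{θ r} + Γ^r_{r m} Γ^m_{θ θ} - Γ^r_{θ m} Γ^m_{θ r}
  = ((r^4 - 4*r^2 - 1)/(r^2 - 1)^2) - (0) + (-2*r^2*(r^2 + 1)/(r^2 - 1)^2) - (-(r^2 + 1)^2/(r^2 - 1)^2) = -4*r^2/(r^2 - 1)^2
R^θ_{θ θ θ} = 0 (a repeated index in an antisymmetric pair)
R_{θθ} = R^r_{θ r θ} + R^θ_{θ θ θ} = (-4*r^2/(r^2 - 1)^2) + (0) = -4*r^2/(r^2 - 1)^2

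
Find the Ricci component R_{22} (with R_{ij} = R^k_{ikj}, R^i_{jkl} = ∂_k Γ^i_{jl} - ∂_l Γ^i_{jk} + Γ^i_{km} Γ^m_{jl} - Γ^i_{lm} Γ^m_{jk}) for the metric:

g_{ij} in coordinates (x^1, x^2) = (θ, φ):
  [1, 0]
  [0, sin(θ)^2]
Non-zero Christoffel symbols (Γ^k_{ij} = Γ^k_{ji}):
Γ^θ_{φ φ} = -sin(2*θ)/2
Γ^φ_{θ φ} = 1/tan(θ)
R^θ_{φ θ φ} = ∂_θ Γ^θ_{φ φ} - ∂_φ Γ^θ_{φ θ} + Γ^θ_{θ m} Γ^m_{φ φ} - Γ^θ_{φ m} Γ^m_{φ θ}
  = (-cos(2*θ)) - (0) + (0) - (-cos(θ)^2) = sin(θ)^2
R^φ_{φ φ φ} = 0 (a repeated index in an antisymmetric pair)
R_{φφ} = R^θ_{φ θ φ} + R^φ_{φ φ φ} = (sin(θ)^2) + (0) = sin(θ)^2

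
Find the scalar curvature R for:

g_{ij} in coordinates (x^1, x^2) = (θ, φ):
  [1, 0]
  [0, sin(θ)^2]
Non-zero Christoffel symbols (Γ^k_{ij} = Γ^k_{ji}):
Γ^θ_{φ φ} = -sin(2*θ)/2
Γ^φ_{θ φ} = 1/tan(θ)
Ricci tensor (R_{ij} = R^k_{ikj}): R_{θθ} = 1, R_{θφ} = 0, R_{φφ} = sin(θ)^2
Inverse metric: g^{θθ} = 1, g^{φφ} = 1/sin(θ)^2
R = g^{ij} R_{ij} = (1)(1) + (1/sin(θ)^2)(sin(θ)^2) = 2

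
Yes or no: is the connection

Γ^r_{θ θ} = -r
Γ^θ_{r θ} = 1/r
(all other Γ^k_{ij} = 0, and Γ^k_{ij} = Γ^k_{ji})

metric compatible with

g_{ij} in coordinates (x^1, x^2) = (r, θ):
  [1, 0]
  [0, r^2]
Using ∇_k g_{ij} = ∂_k g_{ij} - Γ^m_{ki} g_{mj} - Γ^m_{kj} g_{im}:
e.g. ∇_r g_{θθ} = (2*r) - (r) - (r) = 0
Every component ∇_k g_{ij} vanishes: the connection is metric compatible.
Yes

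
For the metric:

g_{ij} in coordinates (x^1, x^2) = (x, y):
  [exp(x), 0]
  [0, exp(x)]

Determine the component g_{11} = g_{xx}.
With x^1 = x, x^2 = y, g_{11} = g_{xx} is the row-1, column-1 entry of the matrix.
g_{11} = exp(x)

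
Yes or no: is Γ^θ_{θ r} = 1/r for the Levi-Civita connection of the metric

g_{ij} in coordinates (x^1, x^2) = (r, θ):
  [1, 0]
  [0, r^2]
Γ^θ_{θ r} = (1/2) g^{θθ} (∂_θ g_{θr} + ∂_r g_{θθ} - ∂_θ g_{θr}) = (1/2)(1/r^2)((0) + (2*r) - (0)) = 1/r
This equals the proposed value 1/r.
Yes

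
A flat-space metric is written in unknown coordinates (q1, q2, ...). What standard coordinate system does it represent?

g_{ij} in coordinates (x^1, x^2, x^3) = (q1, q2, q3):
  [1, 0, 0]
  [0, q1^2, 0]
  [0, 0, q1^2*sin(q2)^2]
The line element ds^2 = dq1^2 + q1^2 dq2^2 + q1^2 sin(q2)^2 dq3^2 is dr^2 + r^2 dθ^2 + r^2 sin(θ)^2 dφ^2 with q1 = r, q2 = θ, q3 = φ.
spherical coordinates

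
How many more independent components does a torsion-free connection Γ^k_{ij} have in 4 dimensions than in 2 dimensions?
Independent components in n dimensions: n × n(n+1)/2 = n^2(n+1)/2.
4D: 4 × 10 = 40
2D: 2 × 3 = 6
Difference = 40 - 6 = 34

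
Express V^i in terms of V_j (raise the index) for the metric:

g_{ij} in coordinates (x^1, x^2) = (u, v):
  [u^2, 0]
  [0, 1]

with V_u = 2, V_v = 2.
Inverse metric (diagonal): g^{uu} = 1/u^2, g^{vv} = 1
V^i = g^{ij} V_j:
V^u = (1/u^2)(2) + (0)(2) = 2/u^2
V^v = (0)(2) + (1)(2) = 2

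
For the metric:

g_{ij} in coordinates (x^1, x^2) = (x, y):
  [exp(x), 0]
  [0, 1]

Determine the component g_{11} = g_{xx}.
With x^1 = x, x^2 = y, g_{11} = g_{xx} is the row-1, column-1 entry of the matrix.
g_{11} = exp(x)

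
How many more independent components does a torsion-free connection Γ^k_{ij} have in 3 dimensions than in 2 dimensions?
Independent components in n dimensions: n × n(n+1)/2 = n^2(n+1)/2.
3D: 3 × 6 = 18
2D: 2 × 3 = 6
Difference = 18 - 6 = 12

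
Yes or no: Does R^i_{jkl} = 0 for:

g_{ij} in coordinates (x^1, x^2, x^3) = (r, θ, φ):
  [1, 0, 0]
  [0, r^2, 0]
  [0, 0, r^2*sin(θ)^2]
Non-zero Christoffel symbols:
Γ^r_{θ θ} = -r
Γ^r_{φ φ} = -r*sin(θ)^2
Γ^θ_{r θ} = 1/r
Γ^θ_{φ φ} = -sin(2*θ)/2
Γ^φ_{r φ} = 1/r
Γ^φ_{θ φ} = 1/tan(θ)
Ricci tensor: R_{rr} = 0, R_{rθ} = 0, R_{rφ} = 0, R_{θθ} = 0, R_{θφ} = 0, R_{φφ} = 0
All R_{ij} vanish; in 3 dimensions the Riemann tensor is fully determined by the Ricci tensor, so R^i_{jkl} = 0: the metric is flat (curvilinear coordinates on flat space).
Yes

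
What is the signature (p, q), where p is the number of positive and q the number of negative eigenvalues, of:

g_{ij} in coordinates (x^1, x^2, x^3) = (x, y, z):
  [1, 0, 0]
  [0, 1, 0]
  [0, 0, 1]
The metric is diagonal, so its eigenvalues are the diagonal entries: 1, 1, 1 (at a generic point, where coordinate-dependent entries are positive).
3 positive, 0 negative.
(3, 0) - Riemannian (positive definite)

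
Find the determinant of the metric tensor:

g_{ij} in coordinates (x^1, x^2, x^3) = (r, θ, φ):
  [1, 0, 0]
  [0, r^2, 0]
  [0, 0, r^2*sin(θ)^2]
Diagonal metric: det(g) = g_{11}·g_{22}·g_{33}
= (1)·(r^2)·(r^2*sin(θ)^2)
det(g) = r^4*sin(θ)^2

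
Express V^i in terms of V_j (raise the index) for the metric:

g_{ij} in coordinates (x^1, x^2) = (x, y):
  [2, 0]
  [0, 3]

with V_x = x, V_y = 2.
Inverse metric (diagonal): g^{xx} = 1/2, g^{yy} = 1/3
V^i = g^{ij} V_j:
V^x = (1/2)(x) + (0)(2) = x/2
V^y = (0)(x) + (1/3)(2) = 2/3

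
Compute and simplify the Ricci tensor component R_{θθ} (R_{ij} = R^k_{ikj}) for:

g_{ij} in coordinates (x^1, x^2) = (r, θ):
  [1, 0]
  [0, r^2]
Non-zero Christoffel symbols (Γ^k_{ij} = Γ^k_{ji}):
Γ^r_{θ θ} = -r
Γ^θ_{r θ} = 1/r
R^r_{θ r θ} = ∂_r Γ^r_{θ θ} - ∂_θ Γ^r_{θ r} + Γ^r_{r m} Γ^m_{θ θ} - Γ^r_{θ m} Γ^m_{θ r}
  = (-1) - (0) + (0) - (-1) = 0
R^θ_{θ θ θ} = 0 (a repeated index in an antisymmetric pair)
R_{θθ} = R^r_{θ r θ} + R^θ_{θ θ θ} = (0) + (0) = 0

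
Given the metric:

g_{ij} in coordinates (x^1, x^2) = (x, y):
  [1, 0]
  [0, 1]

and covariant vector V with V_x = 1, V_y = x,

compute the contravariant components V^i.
Inverse metric (diagonal): g^{xx} = 1, g^{yy} = 1
V^i = g^{ij} V_j:
V^x = (1)(1) + (0)(x) = 1
V^y = (0)(1) + (1)(x) = x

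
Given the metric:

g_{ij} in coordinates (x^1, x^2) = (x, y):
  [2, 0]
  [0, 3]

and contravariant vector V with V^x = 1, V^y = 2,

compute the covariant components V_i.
V_i = g_{ij} V^j:
V_x = (2)(1) + (0)(2) = 2
V_y = (0)(1) + (3)(2) = 6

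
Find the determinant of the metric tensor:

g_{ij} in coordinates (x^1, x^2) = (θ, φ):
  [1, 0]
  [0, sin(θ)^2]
For a 2×2 metric: det(g) = g_{11}·g_{22} - g_{12}·g_{21}
= (1)·(sin(θ)^2) - (0)·(0)
= sin(θ)^2 - 0
det(g) = sin(θ)^2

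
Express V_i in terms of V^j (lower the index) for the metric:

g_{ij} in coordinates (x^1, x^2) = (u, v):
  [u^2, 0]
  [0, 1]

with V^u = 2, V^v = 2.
V_i = g_{ij} V^j:
V_u = (u^2)(2) + (0)(2) = 2*u^2
V_v = (0)(2) + (1)(2) = 2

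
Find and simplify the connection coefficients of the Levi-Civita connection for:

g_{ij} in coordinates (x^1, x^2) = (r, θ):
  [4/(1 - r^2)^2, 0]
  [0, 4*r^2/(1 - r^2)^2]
Using Γ^k_{ij} = (1/2) g^{km} (∂_i g_{mj} + ∂_j g_{mi} - ∂_m g_{ij}); the metric is diagonal, so only the m = k term contributes.
Non-zero symbols (using the symmetry Γ^k_{ij} = Γ^k_{ji}):
Γ^r_{r r} = (1/2) g^{rr} (∂_r g_{rr} + ∂_r g_{rr} - ∂_r g_{rr}) = (1/2)((1 - r^2)^2/4)((16*r/(1 - r^2)^3) + (16*r/(1 - r^2)^3) - (16*r/(1 - r^2)^3)) = 2*r/(1 - r^2)
Γ^r_{θ θ} = (1/2) g^{rr} (∂_θ g_{rθ} + ∂_θ g_{rθ} - ∂_r g_{θθ}) = (1/2)((1 - r^2)^2/4)((0) + (0) - (-8*(r^3 + r)/(r^2 - 1)^3)) = (r^3 + r)/(r^2 - 1)
Γ^θ_{r θ} = (1/2) g^{θθ} (∂_r g_{θθ} + ∂_θ g_{θr} - ∂_θ g_{rθ}) = (1/2)((1 - r^2)^2/(4*r^2))((-8*(r^3 + r)/(r^2 - 1)^3) + (0) - (0)) = (-r^2 - 1)/(r^3 - r)
All other Christoffel symbols are zero.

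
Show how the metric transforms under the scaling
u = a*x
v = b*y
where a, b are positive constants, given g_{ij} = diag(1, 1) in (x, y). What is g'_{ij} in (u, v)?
Invert the transformation: x = u/a, y = v/b
g'_{ij} = (∂x^k/∂x'^i)(∂x^l/∂x'^j) g_{kl}; with g_{kl} = δ_{kl} this is Σ_k (∂x^k/∂x'^i)(∂x^k/∂x'^j).
Jacobian: ∂x/∂u = 1/a, ∂x/∂v = 0, ∂y/∂u = 0, ∂y/∂v = 1/b
g'_{uu} = (1/a)(1/a) + (0)(0) = 1/a^2
g'_{uv} = (1/a)(0) + (0)(1/b) = 0
g'_{vv} = (0)(0) + (1/b)(1/b) = 1/b^2
g'_{ij} = diag(1/a^2, 1/b^2)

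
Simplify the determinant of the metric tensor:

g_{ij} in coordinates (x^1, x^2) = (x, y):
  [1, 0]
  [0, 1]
For a 2×2 metric: det(g) = g_{11}·g_{22} - g_{12}·g_{21}
= (1)·(1) - (0)·(0)
= 1 - 0
det(g) = 1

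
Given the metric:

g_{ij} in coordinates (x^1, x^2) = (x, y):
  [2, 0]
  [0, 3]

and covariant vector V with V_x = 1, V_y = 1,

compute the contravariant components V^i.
Inverse metric (diagonal): g^{xx} = 1/2, g^{yy} = 1/3
V^i = g^{ij} V_j:
V^x = (1/2)(1) + (0)(1) = 1/2
V^y = (0)(1) + (1/3)(1) = 1/3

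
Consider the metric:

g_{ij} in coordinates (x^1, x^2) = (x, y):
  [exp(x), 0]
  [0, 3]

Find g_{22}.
With x^1 = x, x^2 = y, g_{22} = g_{yy} is the row-2, column-2 entry of the matrix.
g_{22} = 3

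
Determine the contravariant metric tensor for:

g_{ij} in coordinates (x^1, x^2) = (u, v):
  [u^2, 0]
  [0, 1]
The metric is diagonal, so g^{ij} is diagonal with entries 1/g_{ii}: diag(1/(u^2), 1).
g^{ij}:
  [1/u^2, 0]
  [0, 1]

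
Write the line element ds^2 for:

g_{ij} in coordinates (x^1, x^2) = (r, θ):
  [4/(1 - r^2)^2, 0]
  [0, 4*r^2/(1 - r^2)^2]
ds^2 = g_{ij} dx^i dx^j; only the non-zero components contribute.
ds^2 = (4/(1 - r^2)^2) dr^2 + (4*r^2/(1 - r^2)^2) dθ^2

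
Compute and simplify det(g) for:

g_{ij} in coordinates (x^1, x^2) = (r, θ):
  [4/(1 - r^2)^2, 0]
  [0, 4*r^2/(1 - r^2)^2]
For a 2×2 metric: det(g) = g_{11}·g_{22} - g_{12}·g_{21}
= (4/(1 - r^2)^2)·(4*r^2/(1 - r^2)^2) - (0)·(0)
= 16*r^2/(1 - r^2)^4 - 0
det(g) = 16*r^2/(1 - r^2)^4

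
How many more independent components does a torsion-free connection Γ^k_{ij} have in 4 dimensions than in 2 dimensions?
Independent components in n dimensions: n × n(n+1)/2 = n^2(n+1)/2.
4D: 4 × 10 = 40
2D: 2 × 3 = 6
Difference = 40 - 6 = 34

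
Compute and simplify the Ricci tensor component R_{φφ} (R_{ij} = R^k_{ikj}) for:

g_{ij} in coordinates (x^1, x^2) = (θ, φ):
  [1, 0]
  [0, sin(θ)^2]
Non-zero Christoffel symbols (Γ^k_{ij} = Γ^k_{ji}):
Γ^θ_{φ φ} = -sin(2*θ)/2
Γ^φ_{θ φ} = 1/tan(θ)
R^θ_{φ θ φ} = ∂_θ Γ^θ_{φ φ} - ∂_φ Γ^θ_{φ θ} + Γ^θ_{θ m} Γ^m_{φ φ} - Γ^θ_{φ m} Γ^m_{φ θ}
  = (-cos(2*θ)) - (0) + (0) - (-cos(θ)^2) = sin(θ)^2
R^φ_{φ φ φ} = 0 (a repeated index in an antisymmetric pair)
R_{φφ} = R^θ_{φ θ φ} + R^φ_{φ φ φ} = (sin(θ)^2) + (0) = sin(θ)^2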